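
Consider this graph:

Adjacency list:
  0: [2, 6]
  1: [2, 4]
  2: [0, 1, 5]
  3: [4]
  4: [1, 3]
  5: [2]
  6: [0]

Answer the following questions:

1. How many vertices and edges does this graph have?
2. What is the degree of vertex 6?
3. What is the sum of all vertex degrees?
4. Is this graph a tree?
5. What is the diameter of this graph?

Count: 7 vertices, 6 edges.
Vertex 6 has neighbors [0], degree = 1.
Handshaking lemma: 2 * 6 = 12.
A graph is a tree iff it is connected and has exactly n-1 edges. This graph is connected (all 7 vertices in one component) and has 7-1 = 6 edges. It is a tree.
Diameter (longest shortest path) = 5.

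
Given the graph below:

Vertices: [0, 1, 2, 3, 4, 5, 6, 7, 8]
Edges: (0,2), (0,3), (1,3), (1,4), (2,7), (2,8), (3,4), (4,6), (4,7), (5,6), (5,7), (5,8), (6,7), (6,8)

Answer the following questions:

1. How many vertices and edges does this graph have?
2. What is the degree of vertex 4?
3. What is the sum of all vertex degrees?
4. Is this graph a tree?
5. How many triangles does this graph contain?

Count: 9 vertices, 14 edges.
Vertex 4 has neighbors [1, 3, 6, 7], degree = 4.
Handshaking lemma: 2 * 14 = 28.
A tree on 9 vertices has 8 edges. This graph has 14 edges (6 extra). Not a tree.
Number of triangles = 4.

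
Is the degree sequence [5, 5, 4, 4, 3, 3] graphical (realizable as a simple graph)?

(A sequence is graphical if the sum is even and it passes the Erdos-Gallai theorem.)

Sum of degrees = 24. Sum is even and passes Erdos-Gallai. The sequence IS graphical.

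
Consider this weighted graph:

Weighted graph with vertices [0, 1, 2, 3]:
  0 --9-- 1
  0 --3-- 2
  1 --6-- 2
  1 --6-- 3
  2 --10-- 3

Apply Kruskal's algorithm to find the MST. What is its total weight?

Applying Kruskal's algorithm (sort edges by weight, add if no cycle):
  Add (0,2) w=3
  Add (1,3) w=6
  Add (1,2) w=6
  Skip (0,1) w=9 (creates cycle)
  Skip (2,3) w=10 (creates cycle)
MST weight = 15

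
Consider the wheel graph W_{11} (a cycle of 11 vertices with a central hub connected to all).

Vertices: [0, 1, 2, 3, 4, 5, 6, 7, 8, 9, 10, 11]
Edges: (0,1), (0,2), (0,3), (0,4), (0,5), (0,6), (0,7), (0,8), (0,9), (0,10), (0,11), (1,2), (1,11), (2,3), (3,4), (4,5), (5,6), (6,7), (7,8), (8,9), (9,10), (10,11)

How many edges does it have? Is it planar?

Wheel graph W_{11}: 11 cycle edges + 11 spoke edges = 22 edges.
Total vertices: 12.
The graph is planar.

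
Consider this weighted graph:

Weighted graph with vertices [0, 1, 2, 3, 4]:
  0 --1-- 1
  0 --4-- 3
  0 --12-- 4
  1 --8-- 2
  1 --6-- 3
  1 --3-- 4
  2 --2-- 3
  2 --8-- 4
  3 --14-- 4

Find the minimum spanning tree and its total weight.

Applying Kruskal's algorithm (sort edges by weight, add if no cycle):
  Add (0,1) w=1
  Add (2,3) w=2
  Add (1,4) w=3
  Add (0,3) w=4
  Skip (1,3) w=6 (creates cycle)
  Skip (1,2) w=8 (creates cycle)
  Skip (2,4) w=8 (creates cycle)
  Skip (0,4) w=12 (creates cycle)
  Skip (3,4) w=14 (creates cycle)
MST weight = 10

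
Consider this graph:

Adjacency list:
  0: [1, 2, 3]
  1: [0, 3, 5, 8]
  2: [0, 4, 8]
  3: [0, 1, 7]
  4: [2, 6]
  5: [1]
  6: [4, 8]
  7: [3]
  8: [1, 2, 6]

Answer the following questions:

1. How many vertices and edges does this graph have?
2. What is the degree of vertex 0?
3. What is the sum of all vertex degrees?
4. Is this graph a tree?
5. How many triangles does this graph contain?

Count: 9 vertices, 11 edges.
Vertex 0 has neighbors [1, 2, 3], degree = 3.
Handshaking lemma: 2 * 11 = 22.
A tree on 9 vertices has 8 edges. This graph has 11 edges (3 extra). Not a tree.
Number of triangles = 1.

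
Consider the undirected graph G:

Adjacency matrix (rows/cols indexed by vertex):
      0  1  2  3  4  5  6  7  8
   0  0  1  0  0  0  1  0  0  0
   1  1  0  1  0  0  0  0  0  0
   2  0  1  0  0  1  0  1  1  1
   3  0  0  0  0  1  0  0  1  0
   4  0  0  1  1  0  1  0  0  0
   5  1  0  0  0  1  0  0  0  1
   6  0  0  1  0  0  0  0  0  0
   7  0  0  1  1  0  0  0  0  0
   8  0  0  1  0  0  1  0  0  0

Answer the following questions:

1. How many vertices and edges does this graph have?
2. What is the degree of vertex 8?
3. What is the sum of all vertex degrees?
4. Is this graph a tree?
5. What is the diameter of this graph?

Count: 9 vertices, 11 edges.
Vertex 8 has neighbors [2, 5], degree = 2.
Handshaking lemma: 2 * 11 = 22.
A tree on 9 vertices has 8 edges. This graph has 11 edges (3 extra). Not a tree.
Diameter (longest shortest path) = 3.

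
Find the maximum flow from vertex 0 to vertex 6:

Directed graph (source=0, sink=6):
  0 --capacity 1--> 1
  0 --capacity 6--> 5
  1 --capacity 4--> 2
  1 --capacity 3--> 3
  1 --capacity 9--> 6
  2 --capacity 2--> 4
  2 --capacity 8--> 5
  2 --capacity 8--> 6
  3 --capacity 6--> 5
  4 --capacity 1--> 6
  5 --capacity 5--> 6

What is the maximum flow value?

Computing max flow:
  Flow on (0->1): 1/1
  Flow on (0->5): 5/6
  Flow on (1->6): 1/9
  Flow on (5->6): 5/5
Maximum flow = 6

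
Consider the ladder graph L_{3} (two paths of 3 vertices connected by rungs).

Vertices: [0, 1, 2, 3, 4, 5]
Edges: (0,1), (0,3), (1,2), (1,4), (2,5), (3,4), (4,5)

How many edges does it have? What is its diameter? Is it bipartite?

Ladder graph L_{3}: 3 rungs + 2 * (3-1) path edges = 3 + 4 = 7 edges.
Diameter = 3.
Ladder graphs are bipartite (alternating coloring along each path).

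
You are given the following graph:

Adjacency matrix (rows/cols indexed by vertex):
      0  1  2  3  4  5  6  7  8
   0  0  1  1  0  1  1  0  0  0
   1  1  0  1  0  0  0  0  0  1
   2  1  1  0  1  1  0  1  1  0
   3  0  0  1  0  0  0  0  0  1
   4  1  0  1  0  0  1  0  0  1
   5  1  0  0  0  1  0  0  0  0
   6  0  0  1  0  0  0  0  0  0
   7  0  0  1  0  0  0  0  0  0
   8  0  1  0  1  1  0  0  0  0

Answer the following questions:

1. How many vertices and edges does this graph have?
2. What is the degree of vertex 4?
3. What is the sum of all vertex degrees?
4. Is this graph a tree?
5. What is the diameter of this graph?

Count: 9 vertices, 13 edges.
Vertex 4 has neighbors [0, 2, 5, 8], degree = 4.
Handshaking lemma: 2 * 13 = 26.
A tree on 9 vertices has 8 edges. This graph has 13 edges (5 extra). Not a tree.
Diameter (longest shortest path) = 3.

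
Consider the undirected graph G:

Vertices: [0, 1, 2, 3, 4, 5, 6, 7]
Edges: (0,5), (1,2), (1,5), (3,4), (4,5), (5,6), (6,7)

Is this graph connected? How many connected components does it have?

Checking connectivity: the graph has 1 connected component(s).
All vertices are reachable from each other. The graph IS connected.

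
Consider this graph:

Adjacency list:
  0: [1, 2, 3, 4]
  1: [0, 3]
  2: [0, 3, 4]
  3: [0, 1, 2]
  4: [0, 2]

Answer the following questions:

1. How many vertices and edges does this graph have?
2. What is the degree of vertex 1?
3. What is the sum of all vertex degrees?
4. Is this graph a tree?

Count: 5 vertices, 7 edges.
Vertex 1 has neighbors [0, 3], degree = 2.
Handshaking lemma: 2 * 7 = 14.
A tree on 5 vertices has 4 edges. This graph has 7 edges (3 extra). Not a tree.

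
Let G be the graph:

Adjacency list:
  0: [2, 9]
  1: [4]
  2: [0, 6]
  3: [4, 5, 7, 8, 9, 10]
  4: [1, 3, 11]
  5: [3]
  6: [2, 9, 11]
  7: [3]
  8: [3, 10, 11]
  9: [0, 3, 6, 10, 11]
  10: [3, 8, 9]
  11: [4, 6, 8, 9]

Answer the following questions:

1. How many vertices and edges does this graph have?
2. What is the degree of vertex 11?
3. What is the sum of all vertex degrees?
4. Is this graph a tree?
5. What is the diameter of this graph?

Count: 12 vertices, 17 edges.
Vertex 11 has neighbors [4, 6, 8, 9], degree = 4.
Handshaking lemma: 2 * 17 = 34.
A tree on 12 vertices has 11 edges. This graph has 17 edges (6 extra). Not a tree.
Diameter (longest shortest path) = 4.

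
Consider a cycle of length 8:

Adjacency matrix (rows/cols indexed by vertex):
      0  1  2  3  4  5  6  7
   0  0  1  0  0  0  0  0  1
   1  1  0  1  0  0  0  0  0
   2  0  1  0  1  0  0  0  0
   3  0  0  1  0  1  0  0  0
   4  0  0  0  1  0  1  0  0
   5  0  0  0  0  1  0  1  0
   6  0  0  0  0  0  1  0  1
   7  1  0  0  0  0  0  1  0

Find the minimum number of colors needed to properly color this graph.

This is an even cycle (C_8). Even cycles are bipartite.
Chromatic number = 2.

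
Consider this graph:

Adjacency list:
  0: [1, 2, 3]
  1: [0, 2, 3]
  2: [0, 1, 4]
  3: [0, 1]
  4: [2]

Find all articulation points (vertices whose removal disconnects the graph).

An articulation point is a vertex whose removal disconnects the graph.
Articulation points: [2]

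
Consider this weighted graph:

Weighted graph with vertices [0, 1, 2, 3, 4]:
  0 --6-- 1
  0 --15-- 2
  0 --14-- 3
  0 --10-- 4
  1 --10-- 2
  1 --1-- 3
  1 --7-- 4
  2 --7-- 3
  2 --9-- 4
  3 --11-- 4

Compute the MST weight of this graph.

Applying Kruskal's algorithm (sort edges by weight, add if no cycle):
  Add (1,3) w=1
  Add (0,1) w=6
  Add (1,4) w=7
  Add (2,3) w=7
  Skip (2,4) w=9 (creates cycle)
  Skip (0,4) w=10 (creates cycle)
  Skip (1,2) w=10 (creates cycle)
  Skip (3,4) w=11 (creates cycle)
  Skip (0,3) w=14 (creates cycle)
  Skip (0,2) w=15 (creates cycle)
MST weight = 21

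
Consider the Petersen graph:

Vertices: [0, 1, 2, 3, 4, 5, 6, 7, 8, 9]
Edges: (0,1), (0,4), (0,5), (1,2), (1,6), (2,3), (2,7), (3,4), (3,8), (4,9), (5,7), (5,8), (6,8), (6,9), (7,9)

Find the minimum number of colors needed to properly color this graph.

The Petersen graph contains odd cycles (e.g. the outer 5-cycle), so chi >= 3.
A proper 3-coloring exists (it is a well-known 3-chromatic graph).
Chromatic number = 3.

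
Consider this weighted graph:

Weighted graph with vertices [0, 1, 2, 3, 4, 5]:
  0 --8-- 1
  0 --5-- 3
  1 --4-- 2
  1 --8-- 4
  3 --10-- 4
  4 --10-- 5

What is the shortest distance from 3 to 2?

Using Dijkstra's algorithm from vertex 3:
Shortest path: 3 -> 0 -> 1 -> 2
Total weight: 5 + 8 + 4 = 17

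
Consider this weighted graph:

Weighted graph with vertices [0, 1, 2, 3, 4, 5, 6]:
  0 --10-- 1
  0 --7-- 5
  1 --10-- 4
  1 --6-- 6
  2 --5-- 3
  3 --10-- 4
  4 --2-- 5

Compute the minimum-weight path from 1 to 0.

Using Dijkstra's algorithm from vertex 1:
Shortest path: 1 -> 0
Total weight: 10 = 10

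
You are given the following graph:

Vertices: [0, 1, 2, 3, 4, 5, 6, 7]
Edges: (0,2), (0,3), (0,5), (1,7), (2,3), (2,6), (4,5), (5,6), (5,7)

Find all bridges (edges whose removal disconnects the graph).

A bridge is an edge whose removal increases the number of connected components.
Bridges found: (1,7), (4,5), (5,7)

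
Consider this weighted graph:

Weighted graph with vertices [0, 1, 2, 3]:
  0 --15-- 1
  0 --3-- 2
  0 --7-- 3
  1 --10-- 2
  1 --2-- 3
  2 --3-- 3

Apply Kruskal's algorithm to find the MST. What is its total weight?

Applying Kruskal's algorithm (sort edges by weight, add if no cycle):
  Add (1,3) w=2
  Add (0,2) w=3
  Add (2,3) w=3
  Skip (0,3) w=7 (creates cycle)
  Skip (1,2) w=10 (creates cycle)
  Skip (0,1) w=15 (creates cycle)
MST weight = 8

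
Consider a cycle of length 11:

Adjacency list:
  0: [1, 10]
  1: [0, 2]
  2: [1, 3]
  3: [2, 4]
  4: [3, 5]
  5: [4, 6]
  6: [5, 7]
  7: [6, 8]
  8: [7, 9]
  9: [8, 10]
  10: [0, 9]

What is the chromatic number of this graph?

This is an odd cycle (C_11). Odd cycles are not bipartite (any 2-coloring forces two adjacent vertices to match), and 3 colors suffice.
Chromatic number = 3.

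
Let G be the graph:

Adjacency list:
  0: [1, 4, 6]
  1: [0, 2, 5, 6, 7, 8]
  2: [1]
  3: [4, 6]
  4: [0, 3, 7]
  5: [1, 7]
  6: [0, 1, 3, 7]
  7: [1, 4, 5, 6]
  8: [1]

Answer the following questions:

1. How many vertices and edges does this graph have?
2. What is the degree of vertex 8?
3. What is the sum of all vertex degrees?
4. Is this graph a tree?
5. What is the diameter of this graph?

Count: 9 vertices, 13 edges.
Vertex 8 has neighbors [1], degree = 1.
Handshaking lemma: 2 * 13 = 26.
A tree on 9 vertices has 8 edges. This graph has 13 edges (5 extra). Not a tree.
Diameter (longest shortest path) = 3.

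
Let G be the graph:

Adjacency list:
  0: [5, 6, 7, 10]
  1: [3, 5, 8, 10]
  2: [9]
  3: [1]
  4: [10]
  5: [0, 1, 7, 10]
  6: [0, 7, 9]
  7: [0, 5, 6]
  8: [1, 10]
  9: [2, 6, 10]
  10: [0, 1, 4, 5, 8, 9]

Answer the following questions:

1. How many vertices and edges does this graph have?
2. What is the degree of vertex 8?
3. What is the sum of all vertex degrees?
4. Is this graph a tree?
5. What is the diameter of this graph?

Count: 11 vertices, 16 edges.
Vertex 8 has neighbors [1, 10], degree = 2.
Handshaking lemma: 2 * 16 = 32.
A tree on 11 vertices has 10 edges. This graph has 16 edges (6 extra). Not a tree.
Diameter (longest shortest path) = 4.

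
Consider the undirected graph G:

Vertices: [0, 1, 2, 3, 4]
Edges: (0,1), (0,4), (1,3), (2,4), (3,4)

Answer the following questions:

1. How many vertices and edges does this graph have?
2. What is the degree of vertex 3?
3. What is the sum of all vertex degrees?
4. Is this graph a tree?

Count: 5 vertices, 5 edges.
Vertex 3 has neighbors [1, 4], degree = 2.
Handshaking lemma: 2 * 5 = 10.
A tree on 5 vertices has 4 edges. This graph has 5 edges (1 extra). Not a tree.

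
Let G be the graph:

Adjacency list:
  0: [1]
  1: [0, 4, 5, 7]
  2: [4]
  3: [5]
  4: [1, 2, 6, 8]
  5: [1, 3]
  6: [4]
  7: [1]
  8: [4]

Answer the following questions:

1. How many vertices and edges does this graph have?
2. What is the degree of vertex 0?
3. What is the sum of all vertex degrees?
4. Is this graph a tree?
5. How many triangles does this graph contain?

Count: 9 vertices, 8 edges.
Vertex 0 has neighbors [1], degree = 1.
Handshaking lemma: 2 * 8 = 16.
A graph is a tree iff it is connected and has exactly n-1 edges. This graph is connected (all 9 vertices in one component) and has 9-1 = 8 edges. It is a tree.
Number of triangles = 0.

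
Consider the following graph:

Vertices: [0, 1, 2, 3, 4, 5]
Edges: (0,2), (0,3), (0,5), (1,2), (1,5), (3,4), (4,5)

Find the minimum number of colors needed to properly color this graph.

The graph has a maximum clique of size 2 (lower bound on chromatic number).
A valid 2-coloring: {0: 0, 1: 0, 2: 1, 3: 1, 4: 0, 5: 1}.
Chromatic number = 2.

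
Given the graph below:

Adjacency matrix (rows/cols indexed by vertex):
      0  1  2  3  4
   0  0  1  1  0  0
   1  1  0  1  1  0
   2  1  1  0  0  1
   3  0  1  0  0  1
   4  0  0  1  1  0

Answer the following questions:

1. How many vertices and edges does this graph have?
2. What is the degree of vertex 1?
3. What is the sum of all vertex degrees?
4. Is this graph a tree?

Count: 5 vertices, 6 edges.
Vertex 1 has neighbors [0, 2, 3], degree = 3.
Handshaking lemma: 2 * 6 = 12.
A tree on 5 vertices has 4 edges. This graph has 6 edges (2 extra). Not a tree.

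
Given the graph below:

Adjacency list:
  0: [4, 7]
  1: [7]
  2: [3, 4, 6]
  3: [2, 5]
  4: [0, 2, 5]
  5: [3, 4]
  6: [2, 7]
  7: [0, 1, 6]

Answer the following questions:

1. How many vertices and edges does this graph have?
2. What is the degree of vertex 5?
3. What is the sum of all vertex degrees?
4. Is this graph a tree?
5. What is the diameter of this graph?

Count: 8 vertices, 9 edges.
Vertex 5 has neighbors [3, 4], degree = 2.
Handshaking lemma: 2 * 9 = 18.
A tree on 8 vertices has 7 edges. This graph has 9 edges (2 extra). Not a tree.
Diameter (longest shortest path) = 4.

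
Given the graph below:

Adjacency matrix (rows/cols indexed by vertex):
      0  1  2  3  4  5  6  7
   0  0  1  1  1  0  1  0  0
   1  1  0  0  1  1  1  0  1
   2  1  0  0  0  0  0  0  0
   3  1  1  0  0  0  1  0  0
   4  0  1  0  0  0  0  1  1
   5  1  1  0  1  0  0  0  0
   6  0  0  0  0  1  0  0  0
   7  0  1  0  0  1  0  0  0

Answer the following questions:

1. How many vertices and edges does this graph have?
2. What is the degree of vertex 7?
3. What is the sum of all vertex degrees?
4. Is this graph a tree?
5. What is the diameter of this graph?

Count: 8 vertices, 11 edges.
Vertex 7 has neighbors [1, 4], degree = 2.
Handshaking lemma: 2 * 11 = 22.
A tree on 8 vertices has 7 edges. This graph has 11 edges (4 extra). Not a tree.
Diameter (longest shortest path) = 4.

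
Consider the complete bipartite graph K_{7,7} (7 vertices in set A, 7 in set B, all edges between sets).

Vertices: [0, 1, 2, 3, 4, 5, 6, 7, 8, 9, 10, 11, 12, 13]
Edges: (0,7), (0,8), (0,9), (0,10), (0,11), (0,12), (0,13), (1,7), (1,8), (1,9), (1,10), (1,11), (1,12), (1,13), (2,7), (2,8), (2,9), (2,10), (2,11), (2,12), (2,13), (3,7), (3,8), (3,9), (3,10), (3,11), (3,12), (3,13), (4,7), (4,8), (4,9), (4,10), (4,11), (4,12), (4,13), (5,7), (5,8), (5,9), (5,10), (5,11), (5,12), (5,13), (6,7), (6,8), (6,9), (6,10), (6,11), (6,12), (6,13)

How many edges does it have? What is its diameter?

K_{7,7} has 7 * 7 = 49 edges.
Any vertex reaches any opposite-side vertex in 1 step; same-side vertices reach in 2 steps via any opposite-side vertex.
Diameter = 2.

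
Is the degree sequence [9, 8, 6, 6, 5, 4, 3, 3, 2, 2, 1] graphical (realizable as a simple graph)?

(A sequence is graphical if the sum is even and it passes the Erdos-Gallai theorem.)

Sum of degrees = 49. Sum is odd, so the sequence is NOT graphical.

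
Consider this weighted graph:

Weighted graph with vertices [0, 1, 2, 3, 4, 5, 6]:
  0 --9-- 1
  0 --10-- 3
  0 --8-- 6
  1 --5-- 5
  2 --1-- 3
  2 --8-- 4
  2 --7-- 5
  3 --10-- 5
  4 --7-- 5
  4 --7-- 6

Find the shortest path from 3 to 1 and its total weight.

Using Dijkstra's algorithm from vertex 3:
Shortest path: 3 -> 2 -> 5 -> 1
Total weight: 1 + 7 + 5 = 13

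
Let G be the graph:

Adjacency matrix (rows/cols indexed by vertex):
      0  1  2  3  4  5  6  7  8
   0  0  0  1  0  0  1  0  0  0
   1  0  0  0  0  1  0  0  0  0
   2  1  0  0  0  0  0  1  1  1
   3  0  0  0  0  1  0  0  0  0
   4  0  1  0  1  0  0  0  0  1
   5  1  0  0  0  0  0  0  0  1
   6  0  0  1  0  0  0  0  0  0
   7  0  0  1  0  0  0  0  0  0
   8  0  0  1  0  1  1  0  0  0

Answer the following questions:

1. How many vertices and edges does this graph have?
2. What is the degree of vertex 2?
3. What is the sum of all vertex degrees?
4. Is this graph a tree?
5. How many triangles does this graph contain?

Count: 9 vertices, 9 edges.
Vertex 2 has neighbors [0, 6, 7, 8], degree = 4.
Handshaking lemma: 2 * 9 = 18.
A tree on 9 vertices has 8 edges. This graph has 9 edges (1 extra). Not a tree.
Number of triangles = 0.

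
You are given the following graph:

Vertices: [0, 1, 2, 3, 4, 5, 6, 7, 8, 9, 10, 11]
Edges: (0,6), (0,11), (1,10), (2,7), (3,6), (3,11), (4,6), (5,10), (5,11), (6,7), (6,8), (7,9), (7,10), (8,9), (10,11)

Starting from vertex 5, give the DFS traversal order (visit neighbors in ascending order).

DFS from vertex 5 (neighbors processed in ascending order):
Visit order: 5, 10, 1, 7, 2, 6, 0, 11, 3, 4, 8, 9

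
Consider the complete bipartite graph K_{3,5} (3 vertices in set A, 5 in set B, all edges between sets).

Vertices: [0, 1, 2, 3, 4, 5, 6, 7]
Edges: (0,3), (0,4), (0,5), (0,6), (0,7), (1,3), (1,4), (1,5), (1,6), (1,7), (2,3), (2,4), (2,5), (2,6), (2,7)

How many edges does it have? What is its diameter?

K_{3,5} has 3 * 5 = 15 edges.
Any vertex reaches any opposite-side vertex in 1 step; same-side vertices reach in 2 steps via any opposite-side vertex.
Diameter = 2.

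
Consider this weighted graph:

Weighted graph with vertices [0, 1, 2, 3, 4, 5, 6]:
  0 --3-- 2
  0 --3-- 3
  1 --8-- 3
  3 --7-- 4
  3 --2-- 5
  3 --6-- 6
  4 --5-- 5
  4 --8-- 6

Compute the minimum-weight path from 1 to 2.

Using Dijkstra's algorithm from vertex 1:
Shortest path: 1 -> 3 -> 0 -> 2
Total weight: 8 + 3 + 3 = 14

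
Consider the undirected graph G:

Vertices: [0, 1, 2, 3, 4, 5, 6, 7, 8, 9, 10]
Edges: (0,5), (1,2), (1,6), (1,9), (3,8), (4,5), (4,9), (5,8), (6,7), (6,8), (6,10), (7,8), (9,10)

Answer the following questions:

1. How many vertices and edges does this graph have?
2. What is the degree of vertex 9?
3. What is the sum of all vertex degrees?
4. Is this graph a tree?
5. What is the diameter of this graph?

Count: 11 vertices, 13 edges.
Vertex 9 has neighbors [1, 4, 10], degree = 3.
Handshaking lemma: 2 * 13 = 26.
A tree on 11 vertices has 10 edges. This graph has 13 edges (3 extra). Not a tree.
Diameter (longest shortest path) = 5.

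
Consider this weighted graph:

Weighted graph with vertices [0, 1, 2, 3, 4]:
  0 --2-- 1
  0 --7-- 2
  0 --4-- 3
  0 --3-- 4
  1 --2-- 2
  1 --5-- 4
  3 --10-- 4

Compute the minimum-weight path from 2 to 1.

Using Dijkstra's algorithm from vertex 2:
Shortest path: 2 -> 1
Total weight: 2 = 2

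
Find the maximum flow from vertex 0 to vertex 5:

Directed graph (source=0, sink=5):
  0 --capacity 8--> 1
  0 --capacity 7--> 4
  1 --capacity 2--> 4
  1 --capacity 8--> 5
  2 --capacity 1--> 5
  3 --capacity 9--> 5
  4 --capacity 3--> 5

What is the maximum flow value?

Computing max flow:
  Flow on (0->1): 8/8
  Flow on (0->4): 3/7
  Flow on (1->5): 8/8
  Flow on (4->5): 3/3
Maximum flow = 11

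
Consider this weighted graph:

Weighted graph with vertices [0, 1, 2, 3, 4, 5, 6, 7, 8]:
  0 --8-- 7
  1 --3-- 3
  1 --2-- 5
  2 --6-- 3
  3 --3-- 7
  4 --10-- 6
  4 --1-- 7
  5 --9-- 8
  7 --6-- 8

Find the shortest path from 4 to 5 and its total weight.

Using Dijkstra's algorithm from vertex 4:
Shortest path: 4 -> 7 -> 3 -> 1 -> 5
Total weight: 1 + 3 + 3 + 2 = 9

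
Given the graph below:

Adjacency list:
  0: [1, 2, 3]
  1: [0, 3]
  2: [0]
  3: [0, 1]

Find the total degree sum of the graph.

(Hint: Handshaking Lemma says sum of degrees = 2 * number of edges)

Count edges: 4 edges.
By Handshaking Lemma: sum of degrees = 2 * 4 = 8.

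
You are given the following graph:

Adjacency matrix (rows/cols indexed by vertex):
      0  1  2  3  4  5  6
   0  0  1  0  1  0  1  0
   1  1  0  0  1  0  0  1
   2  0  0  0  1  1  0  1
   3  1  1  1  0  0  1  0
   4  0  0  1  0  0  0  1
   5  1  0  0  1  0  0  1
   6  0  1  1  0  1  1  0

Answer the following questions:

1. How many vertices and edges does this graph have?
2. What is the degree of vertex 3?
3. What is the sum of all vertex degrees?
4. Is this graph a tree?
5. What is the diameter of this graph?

Count: 7 vertices, 11 edges.
Vertex 3 has neighbors [0, 1, 2, 5], degree = 4.
Handshaking lemma: 2 * 11 = 22.
A tree on 7 vertices has 6 edges. This graph has 11 edges (5 extra). Not a tree.
Diameter (longest shortest path) = 3.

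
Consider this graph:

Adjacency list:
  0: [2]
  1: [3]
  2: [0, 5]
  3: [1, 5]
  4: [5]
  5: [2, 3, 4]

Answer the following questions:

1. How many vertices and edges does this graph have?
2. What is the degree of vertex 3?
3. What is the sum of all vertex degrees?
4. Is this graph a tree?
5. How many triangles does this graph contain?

Count: 6 vertices, 5 edges.
Vertex 3 has neighbors [1, 5], degree = 2.
Handshaking lemma: 2 * 5 = 10.
A graph is a tree iff it is connected and has exactly n-1 edges. This graph is connected (all 6 vertices in one component) and has 6-1 = 5 edges. It is a tree.
Number of triangles = 0.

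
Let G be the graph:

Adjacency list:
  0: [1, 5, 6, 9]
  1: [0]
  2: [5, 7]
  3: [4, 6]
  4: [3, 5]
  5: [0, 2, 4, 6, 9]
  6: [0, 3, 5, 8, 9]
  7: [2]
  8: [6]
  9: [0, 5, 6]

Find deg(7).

Vertex 7 has neighbors [2], so deg(7) = 1.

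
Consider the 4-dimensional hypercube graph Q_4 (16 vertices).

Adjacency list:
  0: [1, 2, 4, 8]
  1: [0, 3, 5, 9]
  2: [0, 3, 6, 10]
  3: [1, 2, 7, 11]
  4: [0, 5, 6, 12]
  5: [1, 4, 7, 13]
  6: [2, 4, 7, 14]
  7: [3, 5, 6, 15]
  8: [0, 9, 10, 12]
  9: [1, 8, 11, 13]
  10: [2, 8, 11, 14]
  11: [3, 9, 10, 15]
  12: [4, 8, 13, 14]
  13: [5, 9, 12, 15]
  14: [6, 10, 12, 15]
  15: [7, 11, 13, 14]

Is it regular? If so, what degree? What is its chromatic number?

In Q_4, every vertex has exactly 4 neighbors (flip one of 4 bits), so it is 4-regular.
Q_4 is bipartite (partition by bit-parity), so chromatic number = 2.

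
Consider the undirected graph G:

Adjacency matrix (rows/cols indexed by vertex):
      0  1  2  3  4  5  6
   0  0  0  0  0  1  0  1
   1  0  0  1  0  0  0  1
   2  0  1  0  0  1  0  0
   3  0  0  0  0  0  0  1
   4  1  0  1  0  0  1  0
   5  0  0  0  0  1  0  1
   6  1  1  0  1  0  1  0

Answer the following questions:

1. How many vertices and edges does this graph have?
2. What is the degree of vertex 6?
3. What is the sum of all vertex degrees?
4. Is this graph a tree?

Count: 7 vertices, 8 edges.
Vertex 6 has neighbors [0, 1, 3, 5], degree = 4.
Handshaking lemma: 2 * 8 = 16.
A tree on 7 vertices has 6 edges. This graph has 8 edges (2 extra). Not a tree.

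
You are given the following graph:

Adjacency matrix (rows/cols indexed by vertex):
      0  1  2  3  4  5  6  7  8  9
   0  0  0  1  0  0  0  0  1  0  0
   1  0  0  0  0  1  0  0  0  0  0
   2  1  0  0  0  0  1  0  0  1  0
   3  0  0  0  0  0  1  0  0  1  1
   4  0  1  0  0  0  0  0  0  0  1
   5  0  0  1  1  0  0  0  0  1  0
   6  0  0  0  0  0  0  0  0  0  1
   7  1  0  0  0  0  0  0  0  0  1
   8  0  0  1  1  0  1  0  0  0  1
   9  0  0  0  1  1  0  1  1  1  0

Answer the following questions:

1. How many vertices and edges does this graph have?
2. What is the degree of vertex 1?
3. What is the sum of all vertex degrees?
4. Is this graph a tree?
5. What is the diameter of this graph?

Count: 10 vertices, 13 edges.
Vertex 1 has neighbors [4], degree = 1.
Handshaking lemma: 2 * 13 = 26.
A tree on 10 vertices has 9 edges. This graph has 13 edges (4 extra). Not a tree.
Diameter (longest shortest path) = 4.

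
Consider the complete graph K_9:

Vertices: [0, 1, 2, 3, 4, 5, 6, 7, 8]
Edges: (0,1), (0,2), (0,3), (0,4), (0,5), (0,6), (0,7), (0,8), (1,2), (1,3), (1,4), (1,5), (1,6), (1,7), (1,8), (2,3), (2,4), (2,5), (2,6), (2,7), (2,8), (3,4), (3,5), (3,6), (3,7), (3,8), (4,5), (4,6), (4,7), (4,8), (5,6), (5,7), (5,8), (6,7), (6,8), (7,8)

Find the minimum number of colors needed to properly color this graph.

In K_9, every vertex is adjacent to every other vertex.
Each vertex needs a unique color.
Chromatic number = 9.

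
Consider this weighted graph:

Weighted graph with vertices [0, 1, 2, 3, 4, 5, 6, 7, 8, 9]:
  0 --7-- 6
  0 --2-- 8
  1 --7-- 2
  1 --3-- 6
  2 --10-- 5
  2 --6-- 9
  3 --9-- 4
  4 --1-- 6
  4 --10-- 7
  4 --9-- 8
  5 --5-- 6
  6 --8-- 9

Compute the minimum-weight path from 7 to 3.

Using Dijkstra's algorithm from vertex 7:
Shortest path: 7 -> 4 -> 3
Total weight: 10 + 9 = 19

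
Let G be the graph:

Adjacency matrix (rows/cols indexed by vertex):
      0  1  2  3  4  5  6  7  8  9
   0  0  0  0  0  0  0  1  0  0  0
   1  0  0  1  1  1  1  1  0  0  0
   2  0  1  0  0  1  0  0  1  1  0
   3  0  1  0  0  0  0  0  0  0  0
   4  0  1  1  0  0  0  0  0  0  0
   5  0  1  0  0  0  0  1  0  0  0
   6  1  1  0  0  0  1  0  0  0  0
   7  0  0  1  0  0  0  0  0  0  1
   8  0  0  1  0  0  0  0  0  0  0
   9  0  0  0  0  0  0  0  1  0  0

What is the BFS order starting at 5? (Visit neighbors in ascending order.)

BFS from vertex 5 (neighbors processed in ascending order):
Visit order: 5, 1, 6, 2, 3, 4, 0, 7, 8, 9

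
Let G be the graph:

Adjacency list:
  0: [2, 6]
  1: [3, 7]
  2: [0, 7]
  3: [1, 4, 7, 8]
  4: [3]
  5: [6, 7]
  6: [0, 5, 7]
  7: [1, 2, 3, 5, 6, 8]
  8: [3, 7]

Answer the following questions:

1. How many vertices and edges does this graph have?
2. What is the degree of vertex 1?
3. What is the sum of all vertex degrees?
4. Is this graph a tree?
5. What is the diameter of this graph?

Count: 9 vertices, 12 edges.
Vertex 1 has neighbors [3, 7], degree = 2.
Handshaking lemma: 2 * 12 = 24.
A tree on 9 vertices has 8 edges. This graph has 12 edges (4 extra). Not a tree.
Diameter (longest shortest path) = 4.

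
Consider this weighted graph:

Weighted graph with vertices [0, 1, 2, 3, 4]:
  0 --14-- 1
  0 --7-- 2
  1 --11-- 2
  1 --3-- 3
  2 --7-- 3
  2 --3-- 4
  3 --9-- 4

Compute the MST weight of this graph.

Applying Kruskal's algorithm (sort edges by weight, add if no cycle):
  Add (1,3) w=3
  Add (2,4) w=3
  Add (0,2) w=7
  Add (2,3) w=7
  Skip (3,4) w=9 (creates cycle)
  Skip (1,2) w=11 (creates cycle)
  Skip (0,1) w=14 (creates cycle)
MST weight = 20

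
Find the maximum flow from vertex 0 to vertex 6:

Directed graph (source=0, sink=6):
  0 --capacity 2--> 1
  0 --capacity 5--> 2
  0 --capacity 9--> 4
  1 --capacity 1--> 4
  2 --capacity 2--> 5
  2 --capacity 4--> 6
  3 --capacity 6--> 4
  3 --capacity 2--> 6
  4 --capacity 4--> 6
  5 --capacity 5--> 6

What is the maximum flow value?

Computing max flow:
  Flow on (0->1): 1/2
  Flow on (0->2): 5/5
  Flow on (0->4): 3/9
  Flow on (1->4): 1/1
  Flow on (2->5): 1/2
  Flow on (2->6): 4/4
  Flow on (4->6): 4/4
  Flow on (5->6): 1/5
Maximum flow = 9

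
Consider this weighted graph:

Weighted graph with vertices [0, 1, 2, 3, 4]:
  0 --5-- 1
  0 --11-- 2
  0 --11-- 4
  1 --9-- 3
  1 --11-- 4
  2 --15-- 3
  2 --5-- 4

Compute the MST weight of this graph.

Applying Kruskal's algorithm (sort edges by weight, add if no cycle):
  Add (0,1) w=5
  Add (2,4) w=5
  Add (1,3) w=9
  Add (0,4) w=11
  Skip (0,2) w=11 (creates cycle)
  Skip (1,4) w=11 (creates cycle)
  Skip (2,3) w=15 (creates cycle)
MST weight = 30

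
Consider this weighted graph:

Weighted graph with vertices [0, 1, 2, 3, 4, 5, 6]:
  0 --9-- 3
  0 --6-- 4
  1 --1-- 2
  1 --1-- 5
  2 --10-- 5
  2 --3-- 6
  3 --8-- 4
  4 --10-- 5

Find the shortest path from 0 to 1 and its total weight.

Using Dijkstra's algorithm from vertex 0:
Shortest path: 0 -> 4 -> 5 -> 1
Total weight: 6 + 10 + 1 = 17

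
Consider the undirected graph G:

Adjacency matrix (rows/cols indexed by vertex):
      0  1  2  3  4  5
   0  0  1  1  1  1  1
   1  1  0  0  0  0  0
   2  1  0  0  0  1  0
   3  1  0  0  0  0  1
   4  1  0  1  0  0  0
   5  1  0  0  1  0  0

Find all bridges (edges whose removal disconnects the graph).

A bridge is an edge whose removal increases the number of connected components.
Bridges found: (0,1)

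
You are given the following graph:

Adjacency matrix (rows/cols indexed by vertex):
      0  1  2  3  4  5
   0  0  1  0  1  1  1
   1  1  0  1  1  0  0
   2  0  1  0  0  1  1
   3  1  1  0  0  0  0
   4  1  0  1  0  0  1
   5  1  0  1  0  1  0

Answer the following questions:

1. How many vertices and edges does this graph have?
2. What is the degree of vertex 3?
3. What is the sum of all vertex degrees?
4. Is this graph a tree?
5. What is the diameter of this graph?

Count: 6 vertices, 9 edges.
Vertex 3 has neighbors [0, 1], degree = 2.
Handshaking lemma: 2 * 9 = 18.
A tree on 6 vertices has 5 edges. This graph has 9 edges (4 extra). Not a tree.
Diameter (longest shortest path) = 2.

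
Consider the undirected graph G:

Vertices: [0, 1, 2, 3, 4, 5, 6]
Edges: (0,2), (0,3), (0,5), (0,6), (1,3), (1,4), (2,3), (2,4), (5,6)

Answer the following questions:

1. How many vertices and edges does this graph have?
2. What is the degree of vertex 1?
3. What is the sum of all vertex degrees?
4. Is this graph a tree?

Count: 7 vertices, 9 edges.
Vertex 1 has neighbors [3, 4], degree = 2.
Handshaking lemma: 2 * 9 = 18.
A tree on 7 vertices has 6 edges. This graph has 9 edges (3 extra). Not a tree.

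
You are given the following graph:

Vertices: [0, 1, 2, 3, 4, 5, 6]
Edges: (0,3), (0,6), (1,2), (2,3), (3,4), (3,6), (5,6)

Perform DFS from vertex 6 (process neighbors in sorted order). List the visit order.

DFS from vertex 6 (neighbors processed in ascending order):
Visit order: 6, 0, 3, 2, 1, 4, 5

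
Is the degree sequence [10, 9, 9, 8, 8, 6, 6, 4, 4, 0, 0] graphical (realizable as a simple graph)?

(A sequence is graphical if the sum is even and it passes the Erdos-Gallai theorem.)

Sum of degrees = 64. Sum is even but fails Erdos-Gallai. The sequence is NOT graphical.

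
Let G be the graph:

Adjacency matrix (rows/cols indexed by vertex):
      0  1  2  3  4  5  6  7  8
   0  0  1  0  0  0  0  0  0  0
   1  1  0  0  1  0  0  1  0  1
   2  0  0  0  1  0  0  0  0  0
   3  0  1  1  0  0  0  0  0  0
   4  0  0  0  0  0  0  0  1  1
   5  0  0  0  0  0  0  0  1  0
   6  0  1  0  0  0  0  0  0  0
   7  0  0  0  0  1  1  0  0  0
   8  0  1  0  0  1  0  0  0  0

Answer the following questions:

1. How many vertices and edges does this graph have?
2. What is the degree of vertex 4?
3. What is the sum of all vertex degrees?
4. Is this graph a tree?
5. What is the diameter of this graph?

Count: 9 vertices, 8 edges.
Vertex 4 has neighbors [7, 8], degree = 2.
Handshaking lemma: 2 * 8 = 16.
A graph is a tree iff it is connected and has exactly n-1 edges. This graph is connected (all 9 vertices in one component) and has 9-1 = 8 edges. It is a tree.
Diameter (longest shortest path) = 6.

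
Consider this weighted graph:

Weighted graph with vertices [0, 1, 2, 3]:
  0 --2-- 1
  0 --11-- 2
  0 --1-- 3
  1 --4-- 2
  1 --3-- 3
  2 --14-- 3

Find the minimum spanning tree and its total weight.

Applying Kruskal's algorithm (sort edges by weight, add if no cycle):
  Add (0,3) w=1
  Add (0,1) w=2
  Skip (1,3) w=3 (creates cycle)
  Add (1,2) w=4
  Skip (0,2) w=11 (creates cycle)
  Skip (2,3) w=14 (creates cycle)
MST weight = 7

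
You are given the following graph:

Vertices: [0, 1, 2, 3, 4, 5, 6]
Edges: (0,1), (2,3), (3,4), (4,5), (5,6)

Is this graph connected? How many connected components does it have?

Checking connectivity: the graph has 2 connected component(s).
Components: [[0, 1], [2, 3, 4, 5, 6]]. The graph is NOT connected.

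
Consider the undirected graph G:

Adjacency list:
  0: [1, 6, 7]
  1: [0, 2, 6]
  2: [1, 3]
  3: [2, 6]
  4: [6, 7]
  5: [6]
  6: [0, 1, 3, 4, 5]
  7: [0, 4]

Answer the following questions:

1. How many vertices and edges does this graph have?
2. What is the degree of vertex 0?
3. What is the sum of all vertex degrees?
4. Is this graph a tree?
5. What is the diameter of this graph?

Count: 8 vertices, 10 edges.
Vertex 0 has neighbors [1, 6, 7], degree = 3.
Handshaking lemma: 2 * 10 = 20.
A tree on 8 vertices has 7 edges. This graph has 10 edges (3 extra). Not a tree.
Diameter (longest shortest path) = 3.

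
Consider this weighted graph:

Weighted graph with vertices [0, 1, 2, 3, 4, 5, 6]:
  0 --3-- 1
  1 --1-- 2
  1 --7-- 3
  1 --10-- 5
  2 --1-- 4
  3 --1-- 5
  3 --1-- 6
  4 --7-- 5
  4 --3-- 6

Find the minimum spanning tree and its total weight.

Applying Kruskal's algorithm (sort edges by weight, add if no cycle):
  Add (1,2) w=1
  Add (2,4) w=1
  Add (3,5) w=1
  Add (3,6) w=1
  Add (0,1) w=3
  Add (4,6) w=3
  Skip (1,3) w=7 (creates cycle)
  Skip (4,5) w=7 (creates cycle)
  Skip (1,5) w=10 (creates cycle)
MST weight = 10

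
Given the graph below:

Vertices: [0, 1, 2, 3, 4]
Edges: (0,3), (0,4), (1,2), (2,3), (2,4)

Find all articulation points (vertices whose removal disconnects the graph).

An articulation point is a vertex whose removal disconnects the graph.
Articulation points: [2]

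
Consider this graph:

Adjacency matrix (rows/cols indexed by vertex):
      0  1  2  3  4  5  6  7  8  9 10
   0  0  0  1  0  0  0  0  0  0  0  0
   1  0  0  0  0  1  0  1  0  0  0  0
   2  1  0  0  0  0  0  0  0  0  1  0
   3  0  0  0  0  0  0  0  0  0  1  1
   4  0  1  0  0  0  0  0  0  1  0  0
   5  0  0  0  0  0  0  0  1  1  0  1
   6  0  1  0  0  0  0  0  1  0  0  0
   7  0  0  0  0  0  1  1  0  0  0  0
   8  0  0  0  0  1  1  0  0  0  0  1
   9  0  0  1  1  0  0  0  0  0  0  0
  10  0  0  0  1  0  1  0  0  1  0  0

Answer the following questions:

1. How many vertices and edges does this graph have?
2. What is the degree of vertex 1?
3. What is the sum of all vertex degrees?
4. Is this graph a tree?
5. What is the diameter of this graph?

Count: 11 vertices, 12 edges.
Vertex 1 has neighbors [4, 6], degree = 2.
Handshaking lemma: 2 * 12 = 24.
A tree on 11 vertices has 10 edges. This graph has 12 edges (2 extra). Not a tree.
Diameter (longest shortest path) = 7.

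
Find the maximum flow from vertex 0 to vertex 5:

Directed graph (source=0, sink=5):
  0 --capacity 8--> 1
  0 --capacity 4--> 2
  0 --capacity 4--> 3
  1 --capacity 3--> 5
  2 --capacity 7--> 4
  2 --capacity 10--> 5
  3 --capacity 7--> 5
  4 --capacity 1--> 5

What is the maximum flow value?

Computing max flow:
  Flow on (0->1): 3/8
  Flow on (0->2): 4/4
  Flow on (0->3): 4/4
  Flow on (1->5): 3/3
  Flow on (2->5): 4/10
  Flow on (3->5): 4/7
Maximum flow = 11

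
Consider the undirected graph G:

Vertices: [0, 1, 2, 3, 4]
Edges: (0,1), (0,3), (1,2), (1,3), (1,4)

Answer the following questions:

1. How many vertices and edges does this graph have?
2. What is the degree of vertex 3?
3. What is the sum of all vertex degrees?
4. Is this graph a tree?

Count: 5 vertices, 5 edges.
Vertex 3 has neighbors [0, 1], degree = 2.
Handshaking lemma: 2 * 5 = 10.
A tree on 5 vertices has 4 edges. This graph has 5 edges (1 extra). Not a tree.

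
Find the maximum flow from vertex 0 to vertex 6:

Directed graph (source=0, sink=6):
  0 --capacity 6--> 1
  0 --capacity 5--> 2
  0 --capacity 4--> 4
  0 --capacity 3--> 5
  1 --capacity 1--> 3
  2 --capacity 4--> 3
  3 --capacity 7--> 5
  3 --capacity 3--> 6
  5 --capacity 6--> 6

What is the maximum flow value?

Computing max flow:
  Flow on (0->1): 1/6
  Flow on (0->2): 4/5
  Flow on (0->5): 3/3
  Flow on (1->3): 1/1
  Flow on (2->3): 4/4
  Flow on (3->5): 2/7
  Flow on (3->6): 3/3
  Flow on (5->6): 5/6
Maximum flow = 8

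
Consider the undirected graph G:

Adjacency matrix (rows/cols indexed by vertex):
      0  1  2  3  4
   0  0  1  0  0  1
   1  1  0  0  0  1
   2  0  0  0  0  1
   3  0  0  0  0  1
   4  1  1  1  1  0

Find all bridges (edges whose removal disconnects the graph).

A bridge is an edge whose removal increases the number of connected components.
Bridges found: (2,4), (3,4)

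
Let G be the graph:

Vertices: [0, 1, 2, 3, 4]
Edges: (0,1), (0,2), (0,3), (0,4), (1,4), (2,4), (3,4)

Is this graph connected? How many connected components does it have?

Checking connectivity: the graph has 1 connected component(s).
All vertices are reachable from each other. The graph IS connected.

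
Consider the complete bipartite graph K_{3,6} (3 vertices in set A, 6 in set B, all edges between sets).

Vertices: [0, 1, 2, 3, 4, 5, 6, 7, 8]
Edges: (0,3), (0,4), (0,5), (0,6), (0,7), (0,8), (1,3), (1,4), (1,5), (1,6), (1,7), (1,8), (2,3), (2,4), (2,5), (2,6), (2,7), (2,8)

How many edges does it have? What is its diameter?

K_{3,6} has 3 * 6 = 18 edges.
Any vertex reaches any opposite-side vertex in 1 step; same-side vertices reach in 2 steps via any opposite-side vertex.
Diameter = 2.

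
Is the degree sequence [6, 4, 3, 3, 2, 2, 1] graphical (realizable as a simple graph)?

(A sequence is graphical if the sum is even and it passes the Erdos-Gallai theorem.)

Sum of degrees = 21. Sum is odd, so the sequence is NOT graphical.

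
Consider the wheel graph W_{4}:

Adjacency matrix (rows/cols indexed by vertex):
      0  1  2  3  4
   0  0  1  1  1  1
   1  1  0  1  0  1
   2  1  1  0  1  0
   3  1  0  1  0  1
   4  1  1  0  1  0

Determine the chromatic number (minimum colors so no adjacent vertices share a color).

W_{4} = C_{4} plus a hub adjacent to every cycle vertex.
The outer cycle needs 2 colors (even cycle); the hub is adjacent to all of them so needs a fresh color.
Chromatic number = 2 + 1 = 3.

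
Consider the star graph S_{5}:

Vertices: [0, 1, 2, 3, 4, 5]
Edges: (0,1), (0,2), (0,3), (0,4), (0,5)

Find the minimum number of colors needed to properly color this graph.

S_{5} has one hub adjacent to 5 leaves; leaves are pairwise non-adjacent.
Color the hub 0 and every leaf 1.
Chromatic number = 2.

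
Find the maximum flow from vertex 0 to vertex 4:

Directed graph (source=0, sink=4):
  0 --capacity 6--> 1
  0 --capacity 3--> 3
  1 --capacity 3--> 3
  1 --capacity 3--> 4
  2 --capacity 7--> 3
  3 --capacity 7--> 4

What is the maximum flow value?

Computing max flow:
  Flow on (0->1): 6/6
  Flow on (0->3): 3/3
  Flow on (1->3): 3/3
  Flow on (1->4): 3/3
  Flow on (3->4): 6/7
Maximum flow = 9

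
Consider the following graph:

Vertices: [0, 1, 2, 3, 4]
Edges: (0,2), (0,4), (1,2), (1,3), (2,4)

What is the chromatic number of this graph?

The graph has a maximum clique of size 3 (lower bound on chromatic number).
A valid 3-coloring: {0: 1, 1: 1, 2: 0, 3: 0, 4: 2}.
Chromatic number = 3.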